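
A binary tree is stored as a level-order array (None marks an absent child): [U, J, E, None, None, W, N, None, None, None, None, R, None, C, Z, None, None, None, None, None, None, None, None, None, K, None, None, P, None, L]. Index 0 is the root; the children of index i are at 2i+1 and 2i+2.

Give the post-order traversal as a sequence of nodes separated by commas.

J, K, R, W, P, C, L, Z, N, E, U

Post-order visits the left subtree, then the right subtree, then the node.
At U: go left to J.
  J is a leaf — visit J.
At U: go right to E.
  At E: go left to W.
    At W: go left to R.
      At R: no left child.
      At R: go right to K.
        K is a leaf — visit K.
      Visit R.
    At W: no right child.
    Visit W.
  At E: go right to N.
    At N: go left to C.
      At C: go left to P.
        P is a leaf — visit P.
      At C: no right child.
      Visit C.
    At N: go right to Z.
      At Z: go left to L.
        L is a leaf — visit L.
      At Z: no right child.
      Visit Z.
    Visit N.
  Visit E.
Visit U.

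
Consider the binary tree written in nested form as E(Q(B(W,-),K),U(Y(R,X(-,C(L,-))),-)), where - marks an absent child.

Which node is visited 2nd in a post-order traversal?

Post-order visits the left subtree, then the right subtree, then the node.
At E: go left to Q.
  At Q: go left to B.
    At B: go left to W.
      W is a leaf — visit W.
    At B: no right child.
    Visit B.
  At Q: go right to K.
    K is a leaf — visit K.
  Visit Q.
At E: go right to U.
  At U: go left to Y.
    At Y: go left to R.
      R is a leaf — visit R.
    At Y: go right to X.
      At X: no left child.
      At X: go right to C.
        At C: go left to L.
          L is a leaf — visit L.
        At C: no right child.
        Visit C.
      Visit X.
    Visit Y.
  At U: no right child.
  Visit U.
Visit E.
Full post-order sequence: W, B, K, Q, R, L, C, X, Y, U, E.

B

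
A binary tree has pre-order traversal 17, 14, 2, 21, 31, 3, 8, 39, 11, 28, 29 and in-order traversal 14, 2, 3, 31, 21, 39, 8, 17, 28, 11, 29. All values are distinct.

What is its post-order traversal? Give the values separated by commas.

The first element of pre-order is the root; it splits in-order into left and right subtrees.
Root 17: left subtree has 7 nodes {14, 2, 3, 31, 21, 39, 8}, right has 3 {28, 11, 29}.
  Root 14: left subtree has 0 nodes { }, right has 6 {2, 3, 31, 21, 39, 8}.
    Root 2: left subtree has 0 nodes { }, right has 5 {3, 31, 21, 39, 8}.
      Root 21: left subtree has 2 nodes {3, 31}, right has 2 {39, 8}.
        Root 31: left subtree has 1 node {3}, right has 0 { }.
        Root 8: left subtree has 1 node {39}, right has 0 { }.
  Root 11: left subtree has 1 node {28}, right has 1 {29}.

3, 31, 39, 8, 21, 2, 14, 28, 29, 11, 17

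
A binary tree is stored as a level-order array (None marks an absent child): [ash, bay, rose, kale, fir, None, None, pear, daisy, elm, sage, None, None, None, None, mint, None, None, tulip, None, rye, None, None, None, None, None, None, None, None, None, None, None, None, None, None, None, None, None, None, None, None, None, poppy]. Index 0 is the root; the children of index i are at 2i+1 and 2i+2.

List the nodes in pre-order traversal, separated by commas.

ash, bay, kale, pear, mint, daisy, tulip, fir, elm, rye, poppy, sage, rose

Pre-order visits the node, then its left subtree, then its right subtree.
Visit ash.
At ash: go left to bay.
  Visit bay.
  At bay: go left to kale.
    Visit kale.
    At kale: go left to pear.
      Visit pear.
      At pear: go left to mint.
        mint is a leaf — visit mint.
      At pear: no right child.
    At kale: go right to daisy.
      Visit daisy.
      At daisy: no left child.
      At daisy: go right to tulip.
        tulip is a leaf — visit tulip.
  At bay: go right to fir.
    Visit fir.
    At fir: go left to elm.
      Visit elm.
      At elm: no left child.
      At elm: go right to rye.
        Visit rye.
        At rye: no left child.
        At rye: go right to poppy.
          poppy is a leaf — visit poppy.
    At fir: go right to sage.
      sage is a leaf — visit sage.
At ash: go right to rose.
  rose is a leaf — visit rose.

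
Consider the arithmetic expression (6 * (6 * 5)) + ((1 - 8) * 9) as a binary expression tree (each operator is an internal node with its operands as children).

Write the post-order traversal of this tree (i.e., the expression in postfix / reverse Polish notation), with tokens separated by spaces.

Post-order on an expression tree gives postfix notation: for each operator, emit left operand, right operand, then the operator.

6 6 5 * * 1 8 - 9 * +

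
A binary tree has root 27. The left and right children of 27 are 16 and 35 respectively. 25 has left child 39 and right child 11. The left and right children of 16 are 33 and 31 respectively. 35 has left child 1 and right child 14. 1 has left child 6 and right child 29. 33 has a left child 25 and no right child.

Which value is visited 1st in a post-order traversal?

Post-order visits the left subtree, then the right subtree, then the node.
At 27: go left to 16.
  At 16: go left to 33.
    At 33: go left to 25.
      At 25: go left to 39.
        39 is a leaf — visit 39.
      At 25: go right to 11.
        11 is a leaf — visit 11.
      Visit 25.
    At 33: no right child.
    Visit 33.
  At 16: go right to 31.
    31 is a leaf — visit 31.
  Visit 16.
At 27: go right to 35.
  At 35: go left to 1.
    At 1: go left to 6.
      6 is a leaf — visit 6.
    At 1: go right to 29.
      29 is a leaf — visit 29.
    Visit 1.
  At 35: go right to 14.
    14 is a leaf — visit 14.
  Visit 35.
Visit 27.
Full post-order sequence: 39, 11, 25, 33, 31, 16, 6, 29, 1, 14, 35, 27.

39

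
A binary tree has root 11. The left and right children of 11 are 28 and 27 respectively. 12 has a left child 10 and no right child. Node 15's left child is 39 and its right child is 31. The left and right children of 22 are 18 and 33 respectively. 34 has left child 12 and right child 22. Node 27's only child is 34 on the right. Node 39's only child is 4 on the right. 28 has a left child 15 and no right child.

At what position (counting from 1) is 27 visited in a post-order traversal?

Post-order visits the left subtree, then the right subtree, then the node.
At 11: go left to 28.
  At 28: go left to 15.
    At 15: go left to 39.
      At 39: no left child.
      At 39: go right to 4.
        4 is a leaf — visit 4.
      Visit 39.
    At 15: go right to 31.
      31 is a leaf — visit 31.
    Visit 15.
  At 28: no right child.
  Visit 28.
At 11: go right to 27.
  At 27: no left child.
  At 27: go right to 34.
    At 34: go left to 12.
      At 12: go left to 10.
        10 is a leaf — visit 10.
      At 12: no right child.
      Visit 12.
    At 34: go right to 22.
      At 22: go left to 18.
        18 is a leaf — visit 18.
      At 22: go right to 33.
        33 is a leaf — visit 33.
      Visit 22.
    Visit 34.
  Visit 27.
Visit 11.
Full post-order sequence: 4, 39, 31, 15, 28, 10, 12, 18, 33, 22, 34, 27, 11.

12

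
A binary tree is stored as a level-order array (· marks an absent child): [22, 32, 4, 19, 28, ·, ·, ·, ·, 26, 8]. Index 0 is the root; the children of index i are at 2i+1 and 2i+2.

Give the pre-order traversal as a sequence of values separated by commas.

22, 32, 19, 28, 26, 8, 4

Pre-order visits the node, then its left subtree, then its right subtree.
Visit 22.
At 22: go left to 32.
  Visit 32.
  At 32: go left to 19.
    19 is a leaf — visit 19.
  At 32: go right to 28.
    Visit 28.
    At 28: go left to 26.
      26 is a leaf — visit 26.
    At 28: go right to 8.
      8 is a leaf — visit 8.
At 22: go right to 4.
  4 is a leaf — visit 4.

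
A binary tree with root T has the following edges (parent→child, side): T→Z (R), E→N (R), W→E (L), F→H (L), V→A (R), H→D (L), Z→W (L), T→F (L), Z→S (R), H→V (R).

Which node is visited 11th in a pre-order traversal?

S

Pre-order visits the node, then its left subtree, then its right subtree.
Visit T.
At T: go left to F.
  Visit F.
  At F: go left to H.
    Visit H.
    At H: go left to D.
      D is a leaf — visit D.
    At H: go right to V.
      Visit V.
      At V: no left child.
      At V: go right to A.
        A is a leaf — visit A.
  At F: no right child.
At T: go right to Z.
  Visit Z.
  At Z: go left to W.
    Visit W.
    At W: go left to E.
      Visit E.
      At E: no left child.
      At E: go right to N.
        N is a leaf — visit N.
    At W: no right child.
  At Z: go right to S.
    S is a leaf — visit S.
Full pre-order sequence: T, F, H, D, V, A, Z, W, E, N, S.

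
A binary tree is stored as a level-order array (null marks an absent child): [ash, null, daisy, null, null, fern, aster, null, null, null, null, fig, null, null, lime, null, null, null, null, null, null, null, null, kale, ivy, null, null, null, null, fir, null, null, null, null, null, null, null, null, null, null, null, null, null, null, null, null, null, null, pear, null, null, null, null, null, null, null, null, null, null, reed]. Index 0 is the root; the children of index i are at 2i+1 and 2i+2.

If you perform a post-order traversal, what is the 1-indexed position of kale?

Post-order visits the left subtree, then the right subtree, then the node.
At ash: no left child.
At ash: go right to daisy.
  At daisy: go left to fern.
    At fern: go left to fig.
      At fig: go left to kale.
        At kale: no left child.
        At kale: go right to pear.
          pear is a leaf — visit pear.
        Visit kale.
      At fig: go right to ivy.
        ivy is a leaf — visit ivy.
      Visit fig.
    At fern: no right child.
    Visit fern.
  At daisy: go right to aster.
    At aster: no left child.
    At aster: go right to lime.
      At lime: go left to fir.
        At fir: go left to reed.
          reed is a leaf — visit reed.
        At fir: no right child.
        Visit fir.
      At lime: no right child.
      Visit lime.
    Visit aster.
  Visit daisy.
Visit ash.
Full post-order sequence: pear, kale, ivy, fig, fern, reed, fir, lime, aster, daisy, ash.

2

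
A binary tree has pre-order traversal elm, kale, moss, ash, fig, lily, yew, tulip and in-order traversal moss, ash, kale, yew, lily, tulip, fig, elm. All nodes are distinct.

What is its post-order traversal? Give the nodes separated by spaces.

The first element of pre-order is the root; it splits in-order into left and right subtrees.
Root elm: left subtree has 7 nodes {moss, ash, kale, yew, lily, tulip, fig}, right has 0 { }.
  Root kale: left subtree has 2 nodes {moss, ash}, right has 4 {yew, lily, tulip, fig}.
    Root moss: left subtree has 0 nodes { }, right has 1 {ash}.
    Root fig: left subtree has 3 nodes {yew, lily, tulip}, right has 0 { }.
      Root lily: left subtree has 1 node {yew}, right has 1 {tulip}.

ash moss yew tulip lily fig kale elm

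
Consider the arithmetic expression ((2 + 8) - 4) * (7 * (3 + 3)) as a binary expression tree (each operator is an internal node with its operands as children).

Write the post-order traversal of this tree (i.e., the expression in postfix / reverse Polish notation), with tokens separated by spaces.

2 8 + 4 - 7 3 3 + * *

Post-order on an expression tree gives postfix notation: for each operator, emit left operand, right operand, then the operator.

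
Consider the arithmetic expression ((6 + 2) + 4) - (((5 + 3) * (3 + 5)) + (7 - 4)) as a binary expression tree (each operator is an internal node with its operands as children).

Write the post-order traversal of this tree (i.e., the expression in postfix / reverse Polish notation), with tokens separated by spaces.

6 2 + 4 + 5 3 + 3 5 + * 7 4 - + -

Post-order on an expression tree gives postfix notation: for each operator, emit left operand, right operand, then the operator.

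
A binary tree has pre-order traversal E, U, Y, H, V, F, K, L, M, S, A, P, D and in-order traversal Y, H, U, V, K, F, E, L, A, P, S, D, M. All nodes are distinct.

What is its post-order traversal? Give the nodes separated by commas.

H, Y, K, F, V, U, P, A, D, S, M, L, E

The first element of pre-order is the root; it splits in-order into left and right subtrees.
Root E: left subtree has 6 nodes {Y, H, U, V, K, F}, right has 6 {L, A, P, S, D, M}.
  Root U: left subtree has 2 nodes {Y, H}, right has 3 {V, K, F}.
    Root Y: left subtree has 0 nodes { }, right has 1 {H}.
    Root V: left subtree has 0 nodes { }, right has 2 {K, F}.
      Root F: left subtree has 1 node {K}, right has 0 { }.
  Root L: left subtree has 0 nodes { }, right has 5 {A, P, S, D, M}.
    Root M: left subtree has 4 nodes {A, P, S, D}, right has 0 { }.
      Root S: left subtree has 2 nodes {A, P}, right has 1 {D}.
        Root A: left subtree has 0 nodes { }, right has 1 {P}.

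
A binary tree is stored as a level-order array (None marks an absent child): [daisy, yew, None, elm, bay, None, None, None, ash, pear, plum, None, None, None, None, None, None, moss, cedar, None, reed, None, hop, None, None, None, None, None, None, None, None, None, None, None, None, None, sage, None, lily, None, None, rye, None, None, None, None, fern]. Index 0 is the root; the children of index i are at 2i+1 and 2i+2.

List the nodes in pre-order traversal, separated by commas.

Pre-order visits the node, then its left subtree, then its right subtree.
Visit daisy.
At daisy: go left to yew.
  Visit yew.
  At yew: go left to elm.
    Visit elm.
    At elm: no left child.
    At elm: go right to ash.
      Visit ash.
      At ash: go left to moss.
        Visit moss.
        At moss: no left child.
        At moss: go right to sage.
          sage is a leaf — visit sage.
      At ash: go right to cedar.
        Visit cedar.
        At cedar: no left child.
        At cedar: go right to lily.
          lily is a leaf — visit lily.
  At yew: go right to bay.
    Visit bay.
    At bay: go left to pear.
      Visit pear.
      At pear: no left child.
      At pear: go right to reed.
        Visit reed.
        At reed: go left to rye.
          rye is a leaf — visit rye.
        At reed: no right child.
    At bay: go right to plum.
      Visit plum.
      At plum: no left child.
      At plum: go right to hop.
        Visit hop.
        At hop: no left child.
        At hop: go right to fern.
          fern is a leaf — visit fern.
At daisy: no right child.

daisy, yew, elm, ash, moss, sage, cedar, lily, bay, pear, reed, rye, plum, hop, fern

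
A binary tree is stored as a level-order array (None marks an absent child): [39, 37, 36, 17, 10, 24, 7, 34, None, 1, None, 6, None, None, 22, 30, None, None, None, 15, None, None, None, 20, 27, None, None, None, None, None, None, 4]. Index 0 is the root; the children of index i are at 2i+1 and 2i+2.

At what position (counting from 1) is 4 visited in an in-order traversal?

In-order visits the left subtree, then the node, then the right subtree.
At 39: go left to 37.
  At 37: go left to 17.
    At 17: go left to 34.
      At 34: go left to 30.
        At 30: go left to 4.
          4 is a leaf — visit 4.
        Visit 30.
        At 30: no right child.
      Visit 34.
      At 34: no right child.
    Visit 17.
    At 17: no right child.
  Visit 37.
  At 37: go right to 10.
    At 10: go left to 1.
      At 1: go left to 15.
        15 is a leaf — visit 15.
      Visit 1.
      At 1: no right child.
    Visit 10.
    At 10: no right child.
Visit 39.
At 39: go right to 36.
  At 36: go left to 24.
    At 24: go left to 6.
      At 6: go left to 20.
        20 is a leaf — visit 20.
      Visit 6.
      At 6: go right to 27.
        27 is a leaf — visit 27.
    Visit 24.
    At 24: no right child.
  Visit 36.
  At 36: go right to 7.
    At 7: no left child.
    Visit 7.
    At 7: go right to 22.
      22 is a leaf — visit 22.
Full in-order sequence: 4, 30, 34, 17, 37, 15, 1, 10, 39, 20, 6, 27, 24, 36, 7, 22.

1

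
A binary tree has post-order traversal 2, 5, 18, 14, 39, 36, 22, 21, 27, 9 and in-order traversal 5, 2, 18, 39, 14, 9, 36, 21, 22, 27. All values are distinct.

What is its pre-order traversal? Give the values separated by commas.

The last element of post-order is the root; it splits in-order into left and right subtrees.
Root 9: left subtree has 5 nodes {5, 2, 18, 39, 14}, right has 4 {36, 21, 22, 27}.
  Root 39: left subtree has 3 nodes {5, 2, 18}, right has 1 {14}.
    Root 18: left subtree has 2 nodes {5, 2}, right has 0 { }.
      Root 5: left subtree has 0 nodes { }, right has 1 {2}.
  Root 27: left subtree has 3 nodes {36, 21, 22}, right has 0 { }.
    Root 21: left subtree has 1 node {36}, right has 1 {22}.

9, 39, 18, 5, 2, 14, 27, 21, 36, 22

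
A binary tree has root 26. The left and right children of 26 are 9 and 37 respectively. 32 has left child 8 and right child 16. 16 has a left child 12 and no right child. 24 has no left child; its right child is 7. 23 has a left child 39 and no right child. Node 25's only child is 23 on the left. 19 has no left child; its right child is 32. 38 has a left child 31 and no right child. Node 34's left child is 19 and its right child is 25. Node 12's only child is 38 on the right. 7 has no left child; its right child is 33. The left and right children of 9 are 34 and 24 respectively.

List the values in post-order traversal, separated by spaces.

8 31 38 12 16 32 19 39 23 25 34 33 7 24 9 37 26

Post-order visits the left subtree, then the right subtree, then the node.
At 26: go left to 9.
  At 9: go left to 34.
    At 34: go left to 19.
      At 19: no left child.
      At 19: go right to 32.
        At 32: go left to 8.
          8 is a leaf — visit 8.
        At 32: go right to 16.
          At 16: go left to 12.
            At 12: no left child.
            At 12: go right to 38.
              At 38: go left to 31.
                31 is a leaf — visit 31.
              At 38: no right child.
              Visit 38.
            Visit 12.
          At 16: no right child.
          Visit 16.
        Visit 32.
      Visit 19.
    At 34: go right to 25.
      At 25: go left to 23.
        At 23: go left to 39.
          39 is a leaf — visit 39.
        At 23: no right child.
        Visit 23.
      At 25: no right child.
      Visit 25.
    Visit 34.
  At 9: go right to 24.
    At 24: no left child.
    At 24: go right to 7.
      At 7: no left child.
      At 7: go right to 33.
        33 is a leaf — visit 33.
      Visit 7.
    Visit 24.
  Visit 9.
At 26: go right to 37.
  37 is a leaf — visit 37.
Visit 26.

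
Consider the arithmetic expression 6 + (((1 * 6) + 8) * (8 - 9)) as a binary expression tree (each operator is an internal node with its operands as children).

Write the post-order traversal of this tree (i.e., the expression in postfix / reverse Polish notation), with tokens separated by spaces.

6 1 6 * 8 + 8 9 - * +

Post-order on an expression tree gives postfix notation: for each operator, emit left operand, right operand, then the operator.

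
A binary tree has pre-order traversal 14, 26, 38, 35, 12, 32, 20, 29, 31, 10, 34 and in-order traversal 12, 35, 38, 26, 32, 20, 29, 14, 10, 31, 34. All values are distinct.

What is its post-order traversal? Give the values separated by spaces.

The first element of pre-order is the root; it splits in-order into left and right subtrees.
Root 14: left subtree has 7 nodes {12, 35, 38, 26, 32, 20, 29}, right has 3 {10, 31, 34}.
  Root 26: left subtree has 3 nodes {12, 35, 38}, right has 3 {32, 20, 29}.
    Root 38: left subtree has 2 nodes {12, 35}, right has 0 { }.
      Root 35: left subtree has 1 node {12}, right has 0 { }.
    Root 32: left subtree has 0 nodes { }, right has 2 {20, 29}.
      Root 20: left subtree has 0 nodes { }, right has 1 {29}.
  Root 31: left subtree has 1 node {10}, right has 1 {34}.

12 35 38 29 20 32 26 10 34 31 14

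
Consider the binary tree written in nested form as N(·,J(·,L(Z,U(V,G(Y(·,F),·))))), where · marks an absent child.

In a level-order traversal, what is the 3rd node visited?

Level-order visits nodes level by level from the root, left to right within each level.
Level 0: N
Level 1: J
Level 2: L
Level 3: Z, U
Level 4: V, G
Level 5: Y
Level 6: F
Full level-order sequence: N, J, L, Z, U, V, G, Y, F.

L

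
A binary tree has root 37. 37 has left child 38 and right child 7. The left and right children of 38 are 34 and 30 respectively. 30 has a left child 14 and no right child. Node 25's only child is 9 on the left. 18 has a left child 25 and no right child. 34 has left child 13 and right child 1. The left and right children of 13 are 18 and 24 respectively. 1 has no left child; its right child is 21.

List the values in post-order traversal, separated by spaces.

Post-order visits the left subtree, then the right subtree, then the node.
At 37: go left to 38.
  At 38: go left to 34.
    At 34: go left to 13.
      At 13: go left to 18.
        At 18: go left to 25.
          At 25: go left to 9.
            9 is a leaf — visit 9.
          At 25: no right child.
          Visit 25.
        At 18: no right child.
        Visit 18.
      At 13: go right to 24.
        24 is a leaf — visit 24.
      Visit 13.
    At 34: go right to 1.
      At 1: no left child.
      At 1: go right to 21.
        21 is a leaf — visit 21.
      Visit 1.
    Visit 34.
  At 38: go right to 30.
    At 30: go left to 14.
      14 is a leaf — visit 14.
    At 30: no right child.
    Visit 30.
  Visit 38.
At 37: go right to 7.
  7 is a leaf — visit 7.
Visit 37.

9 25 18 24 13 21 1 34 14 30 38 7 37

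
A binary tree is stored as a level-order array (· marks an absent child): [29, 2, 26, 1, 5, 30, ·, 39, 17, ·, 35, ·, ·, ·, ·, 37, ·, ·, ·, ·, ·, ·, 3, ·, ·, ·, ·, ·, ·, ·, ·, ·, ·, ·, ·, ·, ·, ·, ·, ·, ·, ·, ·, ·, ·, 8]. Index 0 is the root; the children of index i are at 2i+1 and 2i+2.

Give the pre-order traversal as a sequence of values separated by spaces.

29 2 1 39 37 17 5 35 3 8 26 30

Pre-order visits the node, then its left subtree, then its right subtree.
Visit 29.
At 29: go left to 2.
  Visit 2.
  At 2: go left to 1.
    Visit 1.
    At 1: go left to 39.
      Visit 39.
      At 39: go left to 37.
        37 is a leaf — visit 37.
      At 39: no right child.
    At 1: go right to 17.
      17 is a leaf — visit 17.
  At 2: go right to 5.
    Visit 5.
    At 5: no left child.
    At 5: go right to 35.
      Visit 35.
      At 35: no left child.
      At 35: go right to 3.
        Visit 3.
        At 3: go left to 8.
          8 is a leaf — visit 8.
        At 3: no right child.
At 29: go right to 26.
  Visit 26.
  At 26: go left to 30.
    30 is a leaf — visit 30.
  At 26: no right child.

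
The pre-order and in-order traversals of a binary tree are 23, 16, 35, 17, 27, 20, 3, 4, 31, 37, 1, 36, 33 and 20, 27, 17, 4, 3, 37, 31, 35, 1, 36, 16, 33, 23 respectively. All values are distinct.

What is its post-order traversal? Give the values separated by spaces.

The first element of pre-order is the root; it splits in-order into left and right subtrees.
Root 23: left subtree has 12 nodes {20, 27, 17, 4, 3, 37, 31, 35, 1, 36, 16, 33}, right has 0 { }.
  Root 16: left subtree has 10 nodes {20, 27, 17, 4, 3, 37, 31, 35, 1, 36}, right has 1 {33}.
    Root 35: left subtree has 7 nodes {20, 27, 17, 4, 3, 37, 31}, right has 2 {1, 36}.
      Root 17: left subtree has 2 nodes {20, 27}, right has 4 {4, 3, 37, 31}.
        Root 27: left subtree has 1 node {20}, right has 0 { }.
        Root 3: left subtree has 1 node {4}, right has 2 {37, 31}.
          Root 31: left subtree has 1 node {37}, right has 0 { }.
      Root 1: left subtree has 0 nodes { }, right has 1 {36}.

20 27 4 37 31 3 17 36 1 35 33 16 23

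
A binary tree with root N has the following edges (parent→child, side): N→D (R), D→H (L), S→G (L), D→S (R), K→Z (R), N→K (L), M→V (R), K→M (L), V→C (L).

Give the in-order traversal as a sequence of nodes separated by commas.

In-order visits the left subtree, then the node, then the right subtree.
At N: go left to K.
  At K: go left to M.
    At M: no left child.
    Visit M.
    At M: go right to V.
      At V: go left to C.
        C is a leaf — visit C.
      Visit V.
      At V: no right child.
  Visit K.
  At K: go right to Z.
    Z is a leaf — visit Z.
Visit N.
At N: go right to D.
  At D: go left to H.
    H is a leaf — visit H.
  Visit D.
  At D: go right to S.
    At S: go left to G.
      G is a leaf — visit G.
    Visit S.
    At S: no right child.

M, C, V, K, Z, N, H, D, G, S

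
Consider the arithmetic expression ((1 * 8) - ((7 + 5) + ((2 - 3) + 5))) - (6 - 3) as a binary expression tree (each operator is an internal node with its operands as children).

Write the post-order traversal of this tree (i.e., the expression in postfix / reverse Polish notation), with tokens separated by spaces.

Post-order on an expression tree gives postfix notation: for each operator, emit left operand, right operand, then the operator.

1 8 * 7 5 + 2 3 - 5 + + - 6 3 - -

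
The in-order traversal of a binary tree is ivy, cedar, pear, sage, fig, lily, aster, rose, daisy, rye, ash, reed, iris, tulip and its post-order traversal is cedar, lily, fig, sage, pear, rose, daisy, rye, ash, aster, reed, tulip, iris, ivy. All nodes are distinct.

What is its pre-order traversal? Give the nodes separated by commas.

The last element of post-order is the root; it splits in-order into left and right subtrees.
Root ivy: left subtree has 0 nodes { }, right has 13 {cedar, pear, sage, fig, lily, aster, rose, daisy, rye, ash, reed, iris, tulip}.
  Root iris: left subtree has 11 nodes {cedar, pear, sage, fig, lily, aster, rose, daisy, rye, ash, reed}, right has 1 {tulip}.
    Root reed: left subtree has 10 nodes {cedar, pear, sage, fig, lily, aster, rose, daisy, rye, ash}, right has 0 { }.
      Root aster: left subtree has 5 nodes {cedar, pear, sage, fig, lily}, right has 4 {rose, daisy, rye, ash}.
        Root pear: left subtree has 1 node {cedar}, right has 3 {sage, fig, lily}.
          Root sage: left subtree has 0 nodes { }, right has 2 {fig, lily}.
            Root fig: left subtree has 0 nodes { }, right has 1 {lily}.
        Root ash: left subtree has 3 nodes {rose, daisy, rye}, right has 0 { }.
          Root rye: left subtree has 2 nodes {rose, daisy}, right has 0 { }.
            Root daisy: left subtree has 1 node {rose}, right has 0 { }.

ivy, iris, reed, aster, pear, cedar, sage, fig, lily, ash, rye, daisy, rose, tulip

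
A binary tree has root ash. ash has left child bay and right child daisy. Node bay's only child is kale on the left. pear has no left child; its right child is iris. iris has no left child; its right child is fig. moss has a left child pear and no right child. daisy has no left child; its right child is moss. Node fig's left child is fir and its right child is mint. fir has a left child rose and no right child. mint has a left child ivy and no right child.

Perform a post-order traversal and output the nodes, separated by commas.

Post-order visits the left subtree, then the right subtree, then the node.
At ash: go left to bay.
  At bay: go left to kale.
    kale is a leaf — visit kale.
  At bay: no right child.
  Visit bay.
At ash: go right to daisy.
  At daisy: no left child.
  At daisy: go right to moss.
    At moss: go left to pear.
      At pear: no left child.
      At pear: go right to iris.
        At iris: no left child.
        At iris: go right to fig.
          At fig: go left to fir.
            At fir: go left to rose.
              rose is a leaf — visit rose.
            At fir: no right child.
            Visit fir.
          At fig: go right to mint.
            At mint: go left to ivy.
              ivy is a leaf — visit ivy.
            At mint: no right child.
            Visit mint.
          Visit fig.
        Visit iris.
      Visit pear.
    At moss: no right child.
    Visit moss.
  Visit daisy.
Visit ash.

kale, bay, rose, fir, ivy, mint, fig, iris, pear, moss, daisy, ash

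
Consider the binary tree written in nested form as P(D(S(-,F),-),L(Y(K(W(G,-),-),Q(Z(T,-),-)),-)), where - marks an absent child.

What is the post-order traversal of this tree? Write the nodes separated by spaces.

F S D G W K T Z Q Y L P

Post-order visits the left subtree, then the right subtree, then the node.
At P: go left to D.
  At D: go left to S.
    At S: no left child.
    At S: go right to F.
      F is a leaf — visit F.
    Visit S.
  At D: no right child.
  Visit D.
At P: go right to L.
  At L: go left to Y.
    At Y: go left to K.
      At K: go left to W.
        At W: go left to G.
          G is a leaf — visit G.
        At W: no right child.
        Visit W.
      At K: no right child.
      Visit K.
    At Y: go right to Q.
      At Q: go left to Z.
        At Z: go left to T.
          T is a leaf — visit T.
        At Z: no right child.
        Visit Z.
      At Q: no right child.
      Visit Q.
    Visit Y.
  At L: no right child.
  Visit L.
Visit P.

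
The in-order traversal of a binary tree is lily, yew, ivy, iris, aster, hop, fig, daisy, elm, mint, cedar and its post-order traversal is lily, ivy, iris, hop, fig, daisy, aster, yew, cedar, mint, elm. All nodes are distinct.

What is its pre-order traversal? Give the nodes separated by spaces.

The last element of post-order is the root; it splits in-order into left and right subtrees.
Root elm: left subtree has 8 nodes {lily, yew, ivy, iris, aster, hop, fig, daisy}, right has 2 {mint, cedar}.
  Root yew: left subtree has 1 node {lily}, right has 6 {ivy, iris, aster, hop, fig, daisy}.
    Root aster: left subtree has 2 nodes {ivy, iris}, right has 3 {hop, fig, daisy}.
      Root iris: left subtree has 1 node {ivy}, right has 0 { }.
      Root daisy: left subtree has 2 nodes {hop, fig}, right has 0 { }.
        Root fig: left subtree has 1 node {hop}, right has 0 { }.
  Root mint: left subtree has 0 nodes { }, right has 1 {cedar}.

elm yew lily aster iris ivy daisy fig hop mint cedar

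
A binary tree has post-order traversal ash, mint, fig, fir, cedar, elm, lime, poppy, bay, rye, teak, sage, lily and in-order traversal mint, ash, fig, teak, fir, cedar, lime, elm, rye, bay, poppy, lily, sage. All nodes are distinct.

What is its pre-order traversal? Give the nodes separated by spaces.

The last element of post-order is the root; it splits in-order into left and right subtrees.
Root lily: left subtree has 11 nodes {mint, ash, fig, teak, fir, cedar, lime, elm, rye, bay, poppy}, right has 1 {sage}.
  Root teak: left subtree has 3 nodes {mint, ash, fig}, right has 7 {fir, cedar, lime, elm, rye, bay, poppy}.
    Root fig: left subtree has 2 nodes {mint, ash}, right has 0 { }.
      Root mint: left subtree has 0 nodes { }, right has 1 {ash}.
    Root rye: left subtree has 4 nodes {fir, cedar, lime, elm}, right has 2 {bay, poppy}.
      Root lime: left subtree has 2 nodes {fir, cedar}, right has 1 {elm}.
        Root cedar: left subtree has 1 node {fir}, right has 0 { }.
      Root bay: left subtree has 0 nodes { }, right has 1 {poppy}.

lily teak fig mint ash rye lime cedar fir elm bay poppy sage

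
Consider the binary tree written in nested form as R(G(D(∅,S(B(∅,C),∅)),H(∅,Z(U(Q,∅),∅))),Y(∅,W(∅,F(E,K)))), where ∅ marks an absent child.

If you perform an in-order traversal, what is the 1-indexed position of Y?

In-order visits the left subtree, then the node, then the right subtree.
At R: go left to G.
  At G: go left to D.
    At D: no left child.
    Visit D.
    At D: go right to S.
      At S: go left to B.
        At B: no left child.
        Visit B.
        At B: go right to C.
          C is a leaf — visit C.
      Visit S.
      At S: no right child.
  Visit G.
  At G: go right to H.
    At H: no left child.
    Visit H.
    At H: go right to Z.
      At Z: go left to U.
        At U: go left to Q.
          Q is a leaf — visit Q.
        Visit U.
        At U: no right child.
      Visit Z.
      At Z: no right child.
Visit R.
At R: go right to Y.
  At Y: no left child.
  Visit Y.
  At Y: go right to W.
    At W: no left child.
    Visit W.
    At W: go right to F.
      At F: go left to E.
        E is a leaf — visit E.
      Visit F.
      At F: go right to K.
        K is a leaf — visit K.
Full in-order sequence: D, B, C, S, G, H, Q, U, Z, R, Y, W, E, F, K.

11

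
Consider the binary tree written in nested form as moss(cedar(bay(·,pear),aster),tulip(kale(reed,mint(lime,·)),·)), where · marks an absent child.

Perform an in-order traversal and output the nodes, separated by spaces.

bay pear cedar aster moss reed kale lime mint tulip

In-order visits the left subtree, then the node, then the right subtree.
At moss: go left to cedar.
  At cedar: go left to bay.
    At bay: no left child.
    Visit bay.
    At bay: go right to pear.
      pear is a leaf — visit pear.
  Visit cedar.
  At cedar: go right to aster.
    aster is a leaf — visit aster.
Visit moss.
At moss: go right to tulip.
  At tulip: go left to kale.
    At kale: go left to reed.
      reed is a leaf — visit reed.
    Visit kale.
    At kale: go right to mint.
      At mint: go left to lime.
        lime is a leaf — visit lime.
      Visit mint.
      At mint: no right child.
  Visit tulip.
  At tulip: no right child.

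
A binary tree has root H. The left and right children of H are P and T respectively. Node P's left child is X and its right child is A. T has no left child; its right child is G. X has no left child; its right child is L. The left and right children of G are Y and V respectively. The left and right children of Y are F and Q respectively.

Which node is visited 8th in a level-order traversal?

Y

Level-order visits nodes level by level from the root, left to right within each level.
Level 0: H
Level 1: P, T
Level 2: X, A, G
Level 3: L, Y, V
Level 4: F, Q
Full level-order sequence: H, P, T, X, A, G, L, Y, V, F, Q.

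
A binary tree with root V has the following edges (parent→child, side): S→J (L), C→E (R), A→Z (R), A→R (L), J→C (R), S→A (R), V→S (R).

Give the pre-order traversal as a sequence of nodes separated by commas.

Pre-order visits the node, then its left subtree, then its right subtree.
Visit V.
At V: no left child.
At V: go right to S.
  Visit S.
  At S: go left to J.
    Visit J.
    At J: no left child.
    At J: go right to C.
      Visit C.
      At C: no left child.
      At C: go right to E.
        E is a leaf — visit E.
  At S: go right to A.
    Visit A.
    At A: go left to R.
      R is a leaf — visit R.
    At A: go right to Z.
      Z is a leaf — visit Z.

V, S, J, C, E, A, R, Z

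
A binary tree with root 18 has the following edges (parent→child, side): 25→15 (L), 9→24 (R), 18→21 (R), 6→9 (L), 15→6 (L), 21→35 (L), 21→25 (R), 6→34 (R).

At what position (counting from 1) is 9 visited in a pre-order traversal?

7

Pre-order visits the node, then its left subtree, then its right subtree.
Visit 18.
At 18: no left child.
At 18: go right to 21.
  Visit 21.
  At 21: go left to 35.
    35 is a leaf — visit 35.
  At 21: go right to 25.
    Visit 25.
    At 25: go left to 15.
      Visit 15.
      At 15: go left to 6.
        Visit 6.
        At 6: go left to 9.
          Visit 9.
          At 9: no left child.
          At 9: go right to 24.
            24 is a leaf — visit 24.
        At 6: go right to 34.
          34 is a leaf — visit 34.
      At 15: no right child.
    At 25: no right child.
Full pre-order sequence: 18, 21, 35, 25, 15, 6, 9, 24, 34.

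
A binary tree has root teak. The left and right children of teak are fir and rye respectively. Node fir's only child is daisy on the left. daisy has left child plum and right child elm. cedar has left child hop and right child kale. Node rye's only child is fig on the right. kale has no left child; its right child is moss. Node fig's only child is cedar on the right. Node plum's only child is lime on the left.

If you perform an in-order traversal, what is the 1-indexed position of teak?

6

In-order visits the left subtree, then the node, then the right subtree.
At teak: go left to fir.
  At fir: go left to daisy.
    At daisy: go left to plum.
      At plum: go left to lime.
        lime is a leaf — visit lime.
      Visit plum.
      At plum: no right child.
    Visit daisy.
    At daisy: go right to elm.
      elm is a leaf — visit elm.
  Visit fir.
  At fir: no right child.
Visit teak.
At teak: go right to rye.
  At rye: no left child.
  Visit rye.
  At rye: go right to fig.
    At fig: no left child.
    Visit fig.
    At fig: go right to cedar.
      At cedar: go left to hop.
        hop is a leaf — visit hop.
      Visit cedar.
      At cedar: go right to kale.
        At kale: no left child.
        Visit kale.
        At kale: go right to moss.
          moss is a leaf — visit moss.
Full in-order sequence: lime, plum, daisy, elm, fir, teak, rye, fig, hop, cedar, kale, moss.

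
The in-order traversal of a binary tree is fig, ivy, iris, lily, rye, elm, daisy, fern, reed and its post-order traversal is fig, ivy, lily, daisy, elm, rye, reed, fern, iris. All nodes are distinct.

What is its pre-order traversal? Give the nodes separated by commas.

The last element of post-order is the root; it splits in-order into left and right subtrees.
Root iris: left subtree has 2 nodes {fig, ivy}, right has 6 {lily, rye, elm, daisy, fern, reed}.
  Root ivy: left subtree has 1 node {fig}, right has 0 { }.
  Root fern: left subtree has 4 nodes {lily, rye, elm, daisy}, right has 1 {reed}.
    Root rye: left subtree has 1 node {lily}, right has 2 {elm, daisy}.
      Root elm: left subtree has 0 nodes { }, right has 1 {daisy}.

iris, ivy, fig, fern, rye, lily, elm, daisy, reed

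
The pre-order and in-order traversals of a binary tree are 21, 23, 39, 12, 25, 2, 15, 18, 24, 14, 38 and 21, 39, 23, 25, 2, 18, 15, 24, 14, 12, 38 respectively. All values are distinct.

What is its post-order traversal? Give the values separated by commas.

The first element of pre-order is the root; it splits in-order into left and right subtrees.
Root 21: left subtree has 0 nodes { }, right has 10 {39, 23, 25, 2, 18, 15, 24, 14, 12, 38}.
  Root 23: left subtree has 1 node {39}, right has 8 {25, 2, 18, 15, 24, 14, 12, 38}.
    Root 12: left subtree has 6 nodes {25, 2, 18, 15, 24, 14}, right has 1 {38}.
      Root 25: left subtree has 0 nodes { }, right has 5 {2, 18, 15, 24, 14}.
        Root 2: left subtree has 0 nodes { }, right has 4 {18, 15, 24, 14}.
          Root 15: left subtree has 1 node {18}, right has 2 {24, 14}.
            Root 24: left subtree has 0 nodes { }, right has 1 {14}.

39, 18, 14, 24, 15, 2, 25, 38, 12, 23, 21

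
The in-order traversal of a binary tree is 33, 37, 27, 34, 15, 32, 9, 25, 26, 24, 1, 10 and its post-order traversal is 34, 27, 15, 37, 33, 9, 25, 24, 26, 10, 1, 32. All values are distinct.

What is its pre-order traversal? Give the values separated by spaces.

32 33 37 15 27 34 1 26 25 9 24 10

The last element of post-order is the root; it splits in-order into left and right subtrees.
Root 32: left subtree has 5 nodes {33, 37, 27, 34, 15}, right has 6 {9, 25, 26, 24, 1, 10}.
  Root 33: left subtree has 0 nodes { }, right has 4 {37, 27, 34, 15}.
    Root 37: left subtree has 0 nodes { }, right has 3 {27, 34, 15}.
      Root 15: left subtree has 2 nodes {27, 34}, right has 0 { }.
        Root 27: left subtree has 0 nodes { }, right has 1 {34}.
  Root 1: left subtree has 4 nodes {9, 25, 26, 24}, right has 1 {10}.
    Root 26: left subtree has 2 nodes {9, 25}, right has 1 {24}.
      Root 25: left subtree has 1 node {9}, right has 0 { }.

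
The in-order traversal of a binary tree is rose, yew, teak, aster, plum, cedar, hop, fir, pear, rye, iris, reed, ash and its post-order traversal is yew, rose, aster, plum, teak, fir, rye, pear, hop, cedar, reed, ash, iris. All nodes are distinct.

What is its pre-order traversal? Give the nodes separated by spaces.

iris cedar teak rose yew plum aster hop pear fir rye ash reed

The last element of post-order is the root; it splits in-order into left and right subtrees.
Root iris: left subtree has 10 nodes {rose, yew, teak, aster, plum, cedar, hop, fir, pear, rye}, right has 2 {reed, ash}.
  Root cedar: left subtree has 5 nodes {rose, yew, teak, aster, plum}, right has 4 {hop, fir, pear, rye}.
    Root teak: left subtree has 2 nodes {rose, yew}, right has 2 {aster, plum}.
      Root rose: left subtree has 0 nodes { }, right has 1 {yew}.
      Root plum: left subtree has 1 node {aster}, right has 0 { }.
    Root hop: left subtree has 0 nodes { }, right has 3 {fir, pear, rye}.
      Root pear: left subtree has 1 node {fir}, right has 1 {rye}.
  Root ash: left subtree has 1 node {reed}, right has 0 { }.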